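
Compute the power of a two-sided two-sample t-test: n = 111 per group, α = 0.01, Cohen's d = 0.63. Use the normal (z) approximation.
Power ≈ 0.98

Power calculation (two-sample t-test, normal approximation):
z_β = d · √(n/2) - z_{α/2}
z_β = 0.63 · √(111/2) - 2.576
z_β = 0.63 · 7.450 - 2.576
z_β = 2.118

Power = Φ(z_β) = Φ(2.118) ≈ 0.983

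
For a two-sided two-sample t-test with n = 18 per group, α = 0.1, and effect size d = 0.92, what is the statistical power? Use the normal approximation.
Power ≈ 0.87

Power calculation (two-sample t-test, normal approximation):
z_β = d · √(n/2) - z_{α/2}
z_β = 0.92 · √(18/2) - 1.645
z_β = 0.92 · 3.000 - 1.645
z_β = 1.115

Power = Φ(z_β) = Φ(1.115) ≈ 0.868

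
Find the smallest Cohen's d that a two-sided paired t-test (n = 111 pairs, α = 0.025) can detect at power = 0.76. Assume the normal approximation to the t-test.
d ≈ 0.28

Minimum detectable effect (paired t-test, normal approximation):
d = (z_{α/2} + z_β) / √n
d = (2.241 + 0.706) / √111
d = 2.948 / 10.536
d ≈ 0.28

By Cohen's convention (0.2 small / 0.5 medium / 0.8 large): small effect.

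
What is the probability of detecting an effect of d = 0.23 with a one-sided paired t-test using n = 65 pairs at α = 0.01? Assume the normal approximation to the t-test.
Power ≈ 0.32

Power calculation (paired t-test, normal approximation):
z_β = d · √n - z_α
z_β = 0.23 · √65 - 2.326
z_β = 0.23 · 8.062 - 2.326
z_β = -0.472

Power = Φ(z_β) = Φ(-0.472) ≈ 0.318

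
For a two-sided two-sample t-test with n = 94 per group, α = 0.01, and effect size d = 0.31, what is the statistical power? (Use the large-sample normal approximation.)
Power ≈ 0.33

Power calculation (two-sample t-test, normal approximation):
z_β = d · √(n/2) - z_{α/2}
z_β = 0.31 · √(94/2) - 2.576
z_β = 0.31 · 6.856 - 2.576
z_β = -0.451

Power = Φ(z_β) = Φ(-0.451) ≈ 0.326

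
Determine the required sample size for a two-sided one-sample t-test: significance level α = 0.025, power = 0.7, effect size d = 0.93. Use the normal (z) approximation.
n = 9

Sample size formula (one-sample t-test, normal approximation):
n = ((z_{α/2} + z_β) / d)²

z_{α/2} = 2.241 (for α = 0.025, two-sided)
z_β = 0.524 (for power = 0.7)
d = 0.93

n = ((2.241 + 0.524) / 0.93)²
n = (2.973)²
n ≈ 8.84
Round up to the next whole number: n = 9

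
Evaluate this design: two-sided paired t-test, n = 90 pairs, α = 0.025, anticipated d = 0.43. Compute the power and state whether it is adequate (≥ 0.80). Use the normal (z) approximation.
Power ≈ 0.97; the study is adequately powered (power ≥ 0.80)

Power calculation (paired t-test, normal approximation):
z_β = d · √n - z_{α/2}
z_β = 0.43 · √90 - 2.241
z_β = 0.43 · 9.487 - 2.241
z_β = 1.838

Power = Φ(z_β) = Φ(1.838) ≈ 0.967

Effect size d = 0.43 is small by Cohen's convention (0.2/0.5/0.8).

Threshold: power ≥ 0.80 is conventionally adequate.
Power ≈ 0.97 → the study is adequately powered (power ≥ 0.80).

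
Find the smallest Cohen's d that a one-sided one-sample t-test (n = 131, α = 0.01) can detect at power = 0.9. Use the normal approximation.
d ≈ 0.32

Minimum detectable effect (one-sample t-test, normal approximation):
d = (z_α + z_β) / √n
d = (2.326 + 1.282) / √131
d = 3.608 / 11.446
d ≈ 0.32

By Cohen's convention (0.2 small / 0.5 medium / 0.8 large): small effect.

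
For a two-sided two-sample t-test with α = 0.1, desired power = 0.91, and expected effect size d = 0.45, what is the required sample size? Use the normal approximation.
n = 89 per group

Sample size formula (two-sample t-test, normal approximation):
n = 2 · ((z_{α/2} + z_β) / d)²

z_{α/2} = 1.645 (for α = 0.1, two-sided)
z_β = 1.341 (for power = 0.91)
d = 0.45

n = 2 · ((1.645 + 1.341) / 0.45)²
n = 2 · (6.636)²
n ≈ 88.07
Round up to the next whole number: n = 89 per group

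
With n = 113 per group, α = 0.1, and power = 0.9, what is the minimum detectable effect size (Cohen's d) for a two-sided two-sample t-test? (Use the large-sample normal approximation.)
d ≈ 0.39

Minimum detectable effect (two-sample t-test, normal approximation):
d = (z_{α/2} + z_β) / √(n/2)
d = (1.645 + 1.282) / √(113/2)
d = 2.926 / 7.517
d ≈ 0.39

By Cohen's convention (0.2 small / 0.5 medium / 0.8 large): small effect.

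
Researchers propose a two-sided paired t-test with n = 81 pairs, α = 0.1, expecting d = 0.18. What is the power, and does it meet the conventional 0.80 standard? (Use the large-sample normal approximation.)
Power ≈ 0.49; the study is underpowered (power < 0.80)

Power calculation (paired t-test, normal approximation):
z_β = d · √n - z_{α/2}
z_β = 0.18 · √81 - 1.645
z_β = 0.18 · 9.000 - 1.645
z_β = -0.025

Power = Φ(z_β) = Φ(-0.025) ≈ 0.490

Effect size d = 0.18 is very small by Cohen's convention (0.2/0.5/0.8).

Threshold: power ≥ 0.80 is conventionally adequate.
Power ≈ 0.49 → the study is underpowered (power < 0.80).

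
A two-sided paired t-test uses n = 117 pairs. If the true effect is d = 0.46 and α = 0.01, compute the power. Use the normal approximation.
Power ≈ 0.99

Power calculation (paired t-test, normal approximation):
z_β = d · √n - z_{α/2}
z_β = 0.46 · √117 - 2.576
z_β = 0.46 · 10.817 - 2.576
z_β = 2.400

Power = Φ(z_β) = Φ(2.400) ≈ 0.992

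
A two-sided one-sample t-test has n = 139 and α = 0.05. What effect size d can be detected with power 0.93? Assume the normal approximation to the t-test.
d ≈ 0.29

Minimum detectable effect (one-sample t-test, normal approximation):
d = (z_{α/2} + z_β) / √n
d = (1.960 + 1.476) / √139
d = 3.436 / 11.790
d ≈ 0.29

By Cohen's convention (0.2 small / 0.5 medium / 0.8 large): small effect.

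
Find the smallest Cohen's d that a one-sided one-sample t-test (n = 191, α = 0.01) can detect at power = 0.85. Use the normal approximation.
d ≈ 0.24

Minimum detectable effect (one-sample t-test, normal approximation):
d = (z_α + z_β) / √n
d = (2.326 + 1.036) / √191
d = 3.363 / 13.820
d ≈ 0.24

By Cohen's convention (0.2 small / 0.5 medium / 0.8 large): small effect.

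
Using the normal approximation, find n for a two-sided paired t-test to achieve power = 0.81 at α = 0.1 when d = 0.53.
n = 23 pairs

Sample size formula (paired t-test, normal approximation):
n = ((z_{α/2} + z_β) / d)²

z_{α/2} = 1.645 (for α = 0.1, two-sided)
z_β = 0.878 (for power = 0.81)
d = 0.53

n = ((1.645 + 0.878) / 0.53)²
n = (4.760)²
n ≈ 22.66
Round up to the next whole number: n = 23 pairs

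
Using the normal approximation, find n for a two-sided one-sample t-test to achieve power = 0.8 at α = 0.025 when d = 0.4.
n = 60

Sample size formula (one-sample t-test, normal approximation):
n = ((z_{α/2} + z_β) / d)²

z_{α/2} = 2.241 (for α = 0.025, two-sided)
z_β = 0.842 (for power = 0.8)
d = 0.4

n = ((2.241 + 0.842) / 0.4)²
n = (7.708)²
n ≈ 59.41
Round up to the next whole number: n = 60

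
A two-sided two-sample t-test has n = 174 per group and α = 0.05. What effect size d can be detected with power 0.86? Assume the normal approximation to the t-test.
d ≈ 0.33

Minimum detectable effect (two-sample t-test, normal approximation):
d = (z_{α/2} + z_β) / √(n/2)
d = (1.960 + 1.080) / √(174/2)
d = 3.040 / 9.327
d ≈ 0.33

By Cohen's convention (0.2 small / 0.5 medium / 0.8 large): small effect.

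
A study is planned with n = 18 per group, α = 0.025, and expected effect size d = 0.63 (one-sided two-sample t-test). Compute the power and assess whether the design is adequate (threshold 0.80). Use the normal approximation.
Power ≈ 0.47; the study is underpowered (power < 0.80)

Power calculation (two-sample t-test, normal approximation):
z_β = d · √(n/2) - z_α
z_β = 0.63 · √(18/2) - 1.960
z_β = 0.63 · 3.000 - 1.960
z_β = -0.070

Power = Φ(z_β) = Φ(-0.070) ≈ 0.472

Effect size d = 0.63 is medium by Cohen's convention (0.2/0.5/0.8).

Threshold: power ≥ 0.80 is conventionally adequate.
Power ≈ 0.47 → the study is underpowered (power < 0.80).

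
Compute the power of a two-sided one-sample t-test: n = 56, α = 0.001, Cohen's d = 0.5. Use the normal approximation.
Power ≈ 0.67

Power calculation (one-sample t-test, normal approximation):
z_β = d · √n - z_{α/2}
z_β = 0.5 · √56 - 3.291
z_β = 0.5 · 7.483 - 3.291
z_β = 0.451

Power = Φ(z_β) = Φ(0.451) ≈ 0.674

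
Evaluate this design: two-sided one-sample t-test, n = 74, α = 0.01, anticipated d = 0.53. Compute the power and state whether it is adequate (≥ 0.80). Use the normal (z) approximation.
Power ≈ 0.98; the study is adequately powered (power ≥ 0.80)

Power calculation (one-sample t-test, normal approximation):
z_β = d · √n - z_{α/2}
z_β = 0.53 · √74 - 2.576
z_β = 0.53 · 8.602 - 2.576
z_β = 1.983

Power = Φ(z_β) = Φ(1.983) ≈ 0.976

Effect size d = 0.53 is medium by Cohen's convention (0.2/0.5/0.8).

Threshold: power ≥ 0.80 is conventionally adequate.
Power ≈ 0.98 → the study is adequately powered (power ≥ 0.80).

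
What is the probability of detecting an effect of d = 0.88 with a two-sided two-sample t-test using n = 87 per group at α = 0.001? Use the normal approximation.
Power ≈ 0.99

Power calculation (two-sample t-test, normal approximation):
z_β = d · √(n/2) - z_{α/2}
z_β = 0.88 · √(87/2) - 3.291
z_β = 0.88 · 6.595 - 3.291
z_β = 2.513

Power = Φ(z_β) = Φ(2.513) ≈ 0.994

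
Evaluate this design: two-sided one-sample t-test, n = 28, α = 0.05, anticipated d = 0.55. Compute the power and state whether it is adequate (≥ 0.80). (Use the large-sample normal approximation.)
Power ≈ 0.83; the study is adequately powered (power ≥ 0.80)

Power calculation (one-sample t-test, normal approximation):
z_β = d · √n - z_{α/2}
z_β = 0.55 · √28 - 1.960
z_β = 0.55 · 5.292 - 1.960
z_β = 0.950

Power = Φ(z_β) = Φ(0.950) ≈ 0.829

Effect size d = 0.55 is medium by Cohen's convention (0.2/0.5/0.8).

Threshold: power ≥ 0.80 is conventionally adequate.
Power ≈ 0.83 → the study is adequately powered (power ≥ 0.80).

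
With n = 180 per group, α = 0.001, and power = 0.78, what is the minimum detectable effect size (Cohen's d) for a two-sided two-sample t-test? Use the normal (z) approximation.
d ≈ 0.43

Minimum detectable effect (two-sample t-test, normal approximation):
d = (z_{α/2} + z_β) / √(n/2)
d = (3.291 + 0.772) / √(180/2)
d = 4.063 / 9.487
d ≈ 0.43

By Cohen's convention (0.2 small / 0.5 medium / 0.8 large): small effect.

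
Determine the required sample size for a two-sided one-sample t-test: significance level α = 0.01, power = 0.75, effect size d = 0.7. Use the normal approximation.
n = 22

Sample size formula (one-sample t-test, normal approximation):
n = ((z_{α/2} + z_β) / d)²

z_{α/2} = 2.576 (for α = 0.01, two-sided)
z_β = 0.674 (for power = 0.75)
d = 0.7

n = ((2.576 + 0.674) / 0.7)²
n = (4.643)²
n ≈ 21.56
Round up to the next whole number: n = 22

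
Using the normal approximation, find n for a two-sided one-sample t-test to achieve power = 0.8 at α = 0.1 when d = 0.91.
n = 8

Sample size formula (one-sample t-test, normal approximation):
n = ((z_{α/2} + z_β) / d)²

z_{α/2} = 1.645 (for α = 0.1, two-sided)
z_β = 0.842 (for power = 0.8)
d = 0.91

n = ((1.645 + 0.842) / 0.91)²
n = (2.733)²
n ≈ 7.47
Round up to the next whole number: n = 8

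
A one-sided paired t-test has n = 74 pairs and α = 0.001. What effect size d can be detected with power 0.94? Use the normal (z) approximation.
d ≈ 0.54

Minimum detectable effect (paired t-test, normal approximation):
d = (z_α + z_β) / √n
d = (3.090 + 1.555) / √74
d = 4.645 / 8.602
d ≈ 0.54

By Cohen's convention (0.2 small / 0.5 medium / 0.8 large): medium effect.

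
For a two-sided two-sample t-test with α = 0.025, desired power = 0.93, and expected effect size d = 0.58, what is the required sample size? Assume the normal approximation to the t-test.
n = 83 per group

Sample size formula (two-sample t-test, normal approximation):
n = 2 · ((z_{α/2} + z_β) / d)²

z_{α/2} = 2.241 (for α = 0.025, two-sided)
z_β = 1.476 (for power = 0.93)
d = 0.58

n = 2 · ((2.241 + 1.476) / 0.58)²
n = 2 · (6.409)²
n ≈ 82.15
Round up to the next whole number: n = 83 per group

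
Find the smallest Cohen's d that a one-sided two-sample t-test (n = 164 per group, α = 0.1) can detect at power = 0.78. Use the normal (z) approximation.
d ≈ 0.23

Minimum detectable effect (two-sample t-test, normal approximation):
d = (z_α + z_β) / √(n/2)
d = (1.282 + 0.772) / √(164/2)
d = 2.054 / 9.055
d ≈ 0.23

By Cohen's convention (0.2 small / 0.5 medium / 0.8 large): small effect.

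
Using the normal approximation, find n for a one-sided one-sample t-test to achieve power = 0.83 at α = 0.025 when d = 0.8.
n = 14

Sample size formula (one-sample t-test, normal approximation):
n = ((z_α + z_β) / d)²

z_α = 1.960 (for α = 0.025, one-sided)
z_β = 0.954 (for power = 0.83)
d = 0.8

n = ((1.960 + 0.954) / 0.8)²
n = (3.643)²
n ≈ 13.27
Round up to the next whole number: n = 14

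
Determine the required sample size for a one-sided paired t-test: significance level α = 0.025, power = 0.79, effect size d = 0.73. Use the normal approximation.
n = 15 pairs

Sample size formula (paired t-test, normal approximation):
n = ((z_α + z_β) / d)²

z_α = 1.960 (for α = 0.025, one-sided)
z_β = 0.806 (for power = 0.79)
d = 0.73

n = ((1.960 + 0.806) / 0.73)²
n = (3.789)²
n ≈ 14.36
Round up to the next whole number: n = 15 pairs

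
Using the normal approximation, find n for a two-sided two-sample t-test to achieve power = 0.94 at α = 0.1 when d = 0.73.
n = 39 per group

Sample size formula (two-sample t-test, normal approximation):
n = 2 · ((z_{α/2} + z_β) / d)²

z_{α/2} = 1.645 (for α = 0.1, two-sided)
z_β = 1.555 (for power = 0.94)
d = 0.73

n = 2 · ((1.645 + 1.555) / 0.73)²
n = 2 · (4.384)²
n ≈ 38.44
Round up to the next whole number: n = 39 per group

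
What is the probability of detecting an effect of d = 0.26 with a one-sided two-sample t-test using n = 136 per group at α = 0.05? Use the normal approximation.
Power ≈ 0.69

Power calculation (two-sample t-test, normal approximation):
z_β = d · √(n/2) - z_α
z_β = 0.26 · √(136/2) - 1.645
z_β = 0.26 · 8.246 - 1.645
z_β = 0.499

Power = Φ(z_β) = Φ(0.499) ≈ 0.691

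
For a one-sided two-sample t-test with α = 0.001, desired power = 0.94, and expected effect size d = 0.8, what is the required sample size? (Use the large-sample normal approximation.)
n = 68 per group

Sample size formula (two-sample t-test, normal approximation):
n = 2 · ((z_α + z_β) / d)²

z_α = 3.090 (for α = 0.001, one-sided)
z_β = 1.555 (for power = 0.94)
d = 0.8

n = 2 · ((3.090 + 1.555) / 0.8)²
n = 2 · (5.806)²
n ≈ 67.42
Round up to the next whole number: n = 68 per group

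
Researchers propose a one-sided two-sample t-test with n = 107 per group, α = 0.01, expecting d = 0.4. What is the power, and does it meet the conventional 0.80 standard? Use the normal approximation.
Power ≈ 0.73; the study is underpowered (power < 0.80)

Power calculation (two-sample t-test, normal approximation):
z_β = d · √(n/2) - z_α
z_β = 0.4 · √(107/2) - 2.326
z_β = 0.4 · 7.314 - 2.326
z_β = 0.599

Power = Φ(z_β) = Φ(0.599) ≈ 0.726

Effect size d = 0.4 is small by Cohen's convention (0.2/0.5/0.8).

Threshold: power ≥ 0.80 is conventionally adequate.
Power ≈ 0.73 → the study is underpowered (power < 0.80).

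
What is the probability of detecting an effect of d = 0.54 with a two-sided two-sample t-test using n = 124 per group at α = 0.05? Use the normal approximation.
Power ≈ 0.99

Power calculation (two-sample t-test, normal approximation):
z_β = d · √(n/2) - z_{α/2}
z_β = 0.54 · √(124/2) - 1.960
z_β = 0.54 · 7.874 - 1.960
z_β = 2.292

Power = Φ(z_β) = Φ(2.292) ≈ 0.989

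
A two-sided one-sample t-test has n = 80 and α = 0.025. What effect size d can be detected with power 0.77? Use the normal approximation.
d ≈ 0.33

Minimum detectable effect (one-sample t-test, normal approximation):
d = (z_{α/2} + z_β) / √n
d = (2.241 + 0.739) / √80
d = 2.980 / 8.944
d ≈ 0.33

By Cohen's convention (0.2 small / 0.5 medium / 0.8 large): small effect.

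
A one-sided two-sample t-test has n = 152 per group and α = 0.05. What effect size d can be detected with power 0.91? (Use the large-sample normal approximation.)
d ≈ 0.34

Minimum detectable effect (two-sample t-test, normal approximation):
d = (z_α + z_β) / √(n/2)
d = (1.645 + 1.341) / √(152/2)
d = 2.986 / 8.718
d ≈ 0.34

By Cohen's convention (0.2 small / 0.5 medium / 0.8 large): small effect.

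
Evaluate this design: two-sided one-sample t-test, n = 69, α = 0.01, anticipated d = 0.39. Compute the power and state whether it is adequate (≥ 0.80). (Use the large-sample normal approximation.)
Power ≈ 0.75; the study is underpowered (power < 0.80)

Power calculation (one-sample t-test, normal approximation):
z_β = d · √n - z_{α/2}
z_β = 0.39 · √69 - 2.576
z_β = 0.39 · 8.307 - 2.576
z_β = 0.664

Power = Φ(z_β) = Φ(0.664) ≈ 0.747

Effect size d = 0.39 is small by Cohen's convention (0.2/0.5/0.8).

Threshold: power ≥ 0.80 is conventionally adequate.
Power ≈ 0.75 → the study is underpowered (power < 0.80).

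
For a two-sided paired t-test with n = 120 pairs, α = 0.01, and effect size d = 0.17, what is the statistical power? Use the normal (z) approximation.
Power ≈ 0.24

Power calculation (paired t-test, normal approximation):
z_β = d · √n - z_{α/2}
z_β = 0.17 · √120 - 2.576
z_β = 0.17 · 10.954 - 2.576
z_β = -0.714

Power = Φ(z_β) = Φ(-0.714) ≈ 0.238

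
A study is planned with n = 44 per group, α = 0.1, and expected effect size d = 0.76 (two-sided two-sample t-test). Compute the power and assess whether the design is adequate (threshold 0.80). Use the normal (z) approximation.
Power ≈ 0.97; the study is adequately powered (power ≥ 0.80)

Power calculation (two-sample t-test, normal approximation):
z_β = d · √(n/2) - z_{α/2}
z_β = 0.76 · √(44/2) - 1.645
z_β = 0.76 · 4.690 - 1.645
z_β = 1.920

Power = Φ(z_β) = Φ(1.920) ≈ 0.973

Effect size d = 0.76 is medium by Cohen's convention (0.2/0.5/0.8).

Threshold: power ≥ 0.80 is conventionally adequate.
Power ≈ 0.97 → the study is adequately powered (power ≥ 0.80).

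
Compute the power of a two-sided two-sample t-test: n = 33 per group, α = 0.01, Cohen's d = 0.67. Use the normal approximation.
Power ≈ 0.56

Power calculation (two-sample t-test, normal approximation):
z_β = d · √(n/2) - z_{α/2}
z_β = 0.67 · √(33/2) - 2.576
z_β = 0.67 · 4.062 - 2.576
z_β = 0.146

Power = Φ(z_β) = Φ(0.146) ≈ 0.558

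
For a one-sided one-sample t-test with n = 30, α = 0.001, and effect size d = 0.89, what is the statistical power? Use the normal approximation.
Power ≈ 0.96

Power calculation (one-sample t-test, normal approximation):
z_β = d · √n - z_α
z_β = 0.89 · √30 - 3.090
z_β = 0.89 · 5.477 - 3.090
z_β = 1.784

Power = Φ(z_β) = Φ(1.784) ≈ 0.963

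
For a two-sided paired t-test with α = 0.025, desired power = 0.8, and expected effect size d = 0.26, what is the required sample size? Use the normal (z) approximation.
n = 141 pairs

Sample size formula (paired t-test, normal approximation):
n = ((z_{α/2} + z_β) / d)²

z_{α/2} = 2.241 (for α = 0.025, two-sided)
z_β = 0.842 (for power = 0.8)
d = 0.26

n = ((2.241 + 0.842) / 0.26)²
n = (11.858)²
n ≈ 140.61
Round up to the next whole number: n = 141 pairs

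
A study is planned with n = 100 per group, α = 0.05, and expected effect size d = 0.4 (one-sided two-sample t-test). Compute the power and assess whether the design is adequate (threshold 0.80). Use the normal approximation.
Power ≈ 0.88; the study is adequately powered (power ≥ 0.80)

Power calculation (two-sample t-test, normal approximation):
z_β = d · √(n/2) - z_α
z_β = 0.4 · √(100/2) - 1.645
z_β = 0.4 · 7.071 - 1.645
z_β = 1.184

Power = Φ(z_β) = Φ(1.184) ≈ 0.882

Effect size d = 0.4 is small by Cohen's convention (0.2/0.5/0.8).

Threshold: power ≥ 0.80 is conventionally adequate.
Power ≈ 0.88 → the study is adequately powered (power ≥ 0.80).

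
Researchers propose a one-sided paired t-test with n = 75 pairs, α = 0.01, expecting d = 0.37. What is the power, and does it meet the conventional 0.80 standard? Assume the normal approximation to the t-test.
Power ≈ 0.81; the study is adequately powered (power ≥ 0.80)

Power calculation (paired t-test, normal approximation):
z_β = d · √n - z_α
z_β = 0.37 · √75 - 2.326
z_β = 0.37 · 8.660 - 2.326
z_β = 0.878

Power = Φ(z_β) = Φ(0.878) ≈ 0.810

Effect size d = 0.37 is small by Cohen's convention (0.2/0.5/0.8).

Threshold: power ≥ 0.80 is conventionally adequate.
Power ≈ 0.81 → the study is adequately powered (power ≥ 0.80).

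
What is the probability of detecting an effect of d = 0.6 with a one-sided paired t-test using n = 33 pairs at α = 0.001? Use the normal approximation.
Power ≈ 0.64

Power calculation (paired t-test, normal approximation):
z_β = d · √n - z_α
z_β = 0.6 · √33 - 3.090
z_β = 0.6 · 5.745 - 3.090
z_β = 0.357

Power = Φ(z_β) = Φ(0.357) ≈ 0.639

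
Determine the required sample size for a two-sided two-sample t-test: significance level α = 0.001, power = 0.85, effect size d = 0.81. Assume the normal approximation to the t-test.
n = 58 per group

Sample size formula (two-sample t-test, normal approximation):
n = 2 · ((z_{α/2} + z_β) / d)²

z_{α/2} = 3.291 (for α = 0.001, two-sided)
z_β = 1.036 (for power = 0.85)
d = 0.81

n = 2 · ((3.291 + 1.036) / 0.81)²
n = 2 · (5.342)²
n ≈ 57.07
Round up to the next whole number: n = 58 per group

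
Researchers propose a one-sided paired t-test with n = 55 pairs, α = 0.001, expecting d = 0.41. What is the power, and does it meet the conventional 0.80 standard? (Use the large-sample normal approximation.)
Power ≈ 0.48; the study is underpowered (power < 0.80)

Power calculation (paired t-test, normal approximation):
z_β = d · √n - z_α
z_β = 0.41 · √55 - 3.090
z_β = 0.41 · 7.416 - 3.090
z_β = -0.050

Power = Φ(z_β) = Φ(-0.050) ≈ 0.480

Effect size d = 0.41 is small by Cohen's convention (0.2/0.5/0.8).

Threshold: power ≥ 0.80 is conventionally adequate.
Power ≈ 0.48 → the study is underpowered (power < 0.80).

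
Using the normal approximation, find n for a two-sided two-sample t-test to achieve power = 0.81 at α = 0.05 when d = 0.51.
n = 62 per group

Sample size formula (two-sample t-test, normal approximation):
n = 2 · ((z_{α/2} + z_β) / d)²

z_{α/2} = 1.960 (for α = 0.05, two-sided)
z_β = 0.878 (for power = 0.81)
d = 0.51

n = 2 · ((1.960 + 0.878) / 0.51)²
n = 2 · (5.565)²
n ≈ 61.94
Round up to the next whole number: n = 62 per group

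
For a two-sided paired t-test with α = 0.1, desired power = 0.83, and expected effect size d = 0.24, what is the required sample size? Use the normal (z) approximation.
n = 118 pairs

Sample size formula (paired t-test, normal approximation):
n = ((z_{α/2} + z_β) / d)²

z_{α/2} = 1.645 (for α = 0.1, two-sided)
z_β = 0.954 (for power = 0.83)
d = 0.24

n = ((1.645 + 0.954) / 0.24)²
n = (10.829)²
n ≈ 117.27
Round up to the next whole number: n = 118 pairs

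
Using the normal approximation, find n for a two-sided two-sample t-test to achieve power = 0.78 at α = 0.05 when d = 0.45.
n = 74 per group

Sample size formula (two-sample t-test, normal approximation):
n = 2 · ((z_{α/2} + z_β) / d)²

z_{α/2} = 1.960 (for α = 0.05, two-sided)
z_β = 0.772 (for power = 0.78)
d = 0.45

n = 2 · ((1.960 + 0.772) / 0.45)²
n = 2 · (6.071)²
n ≈ 73.71
Round up to the next whole number: n = 74 per group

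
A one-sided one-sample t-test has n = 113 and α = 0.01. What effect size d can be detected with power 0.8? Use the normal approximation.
d ≈ 0.30

Minimum detectable effect (one-sample t-test, normal approximation):
d = (z_α + z_β) / √n
d = (2.326 + 0.842) / √113
d = 3.168 / 10.630
d ≈ 0.30

By Cohen's convention (0.2 small / 0.5 medium / 0.8 large): small effect.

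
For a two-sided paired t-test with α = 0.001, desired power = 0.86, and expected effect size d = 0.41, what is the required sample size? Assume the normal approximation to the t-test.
n = 114 pairs

Sample size formula (paired t-test, normal approximation):
n = ((z_{α/2} + z_β) / d)²

z_{α/2} = 3.291 (for α = 0.001, two-sided)
z_β = 1.080 (for power = 0.86)
d = 0.41

n = ((3.291 + 1.080) / 0.41)²
n = (10.661)²
n ≈ 113.66
Round up to the next whole number: n = 114 pairs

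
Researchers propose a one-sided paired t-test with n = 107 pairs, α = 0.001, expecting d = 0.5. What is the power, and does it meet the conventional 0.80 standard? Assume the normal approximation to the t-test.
Power ≈ 0.98; the study is adequately powered (power ≥ 0.80)

Power calculation (paired t-test, normal approximation):
z_β = d · √n - z_α
z_β = 0.5 · √107 - 3.090
z_β = 0.5 · 10.344 - 3.090
z_β = 2.082

Power = Φ(z_β) = Φ(2.082) ≈ 0.981

Effect size d = 0.5 is medium by Cohen's convention (0.2/0.5/0.8).

Threshold: power ≥ 0.80 is conventionally adequate.
Power ≈ 0.98 → the study is adequately powered (power ≥ 0.80).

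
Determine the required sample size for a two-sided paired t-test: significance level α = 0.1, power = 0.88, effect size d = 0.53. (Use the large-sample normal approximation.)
n = 29 pairs

Sample size formula (paired t-test, normal approximation):
n = ((z_{α/2} + z_β) / d)²

z_{α/2} = 1.645 (for α = 0.1, two-sided)
z_β = 1.175 (for power = 0.88)
d = 0.53

n = ((1.645 + 1.175) / 0.53)²
n = (5.321)²
n ≈ 28.31
Round up to the next whole number: n = 29 pairs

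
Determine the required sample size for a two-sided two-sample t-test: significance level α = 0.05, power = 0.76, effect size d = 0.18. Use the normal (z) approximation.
n = 439 per group

Sample size formula (two-sample t-test, normal approximation):
n = 2 · ((z_{α/2} + z_β) / d)²

z_{α/2} = 1.960 (for α = 0.05, two-sided)
z_β = 0.706 (for power = 0.76)
d = 0.18

n = 2 · ((1.960 + 0.706) / 0.18)²
n = 2 · (14.811)²
n ≈ 438.73
Round up to the next whole number: n = 439 per group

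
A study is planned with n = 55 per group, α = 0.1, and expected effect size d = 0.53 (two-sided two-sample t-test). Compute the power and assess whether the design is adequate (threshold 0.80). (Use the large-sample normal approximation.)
Power ≈ 0.87; the study is adequately powered (power ≥ 0.80)

Power calculation (two-sample t-test, normal approximation):
z_β = d · √(n/2) - z_{α/2}
z_β = 0.53 · √(55/2) - 1.645
z_β = 0.53 · 5.244 - 1.645
z_β = 1.134

Power = Φ(z_β) = Φ(1.134) ≈ 0.872

Effect size d = 0.53 is medium by Cohen's convention (0.2/0.5/0.8).

Threshold: power ≥ 0.80 is conventionally adequate.
Power ≈ 0.87 → the study is adequately powered (power ≥ 0.80).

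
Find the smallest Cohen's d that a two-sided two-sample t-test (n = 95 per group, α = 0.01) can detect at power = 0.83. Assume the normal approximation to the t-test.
d ≈ 0.51

Minimum detectable effect (two-sample t-test, normal approximation):
d = (z_{α/2} + z_β) / √(n/2)
d = (2.576 + 0.954) / √(95/2)
d = 3.530 / 6.892
d ≈ 0.51

By Cohen's convention (0.2 small / 0.5 medium / 0.8 large): medium effect.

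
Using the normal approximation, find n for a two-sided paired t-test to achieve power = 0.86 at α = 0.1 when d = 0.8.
n = 12 pairs

Sample size formula (paired t-test, normal approximation):
n = ((z_{α/2} + z_β) / d)²

z_{α/2} = 1.645 (for α = 0.1, two-sided)
z_β = 1.080 (for power = 0.86)
d = 0.8

n = ((1.645 + 1.080) / 0.8)²
n = (3.406)²
n ≈ 11.60
Round up to the next whole number: n = 12 pairs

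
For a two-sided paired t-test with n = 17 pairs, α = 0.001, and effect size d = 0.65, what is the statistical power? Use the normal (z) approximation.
Power ≈ 0.27

Power calculation (paired t-test, normal approximation):
z_β = d · √n - z_{α/2}
z_β = 0.65 · √17 - 3.291
z_β = 0.65 · 4.123 - 3.291
z_β = -0.611

Power = Φ(z_β) = Φ(-0.611) ≈ 0.271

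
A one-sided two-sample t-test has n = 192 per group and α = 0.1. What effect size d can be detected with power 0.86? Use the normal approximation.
d ≈ 0.24

Minimum detectable effect (two-sample t-test, normal approximation):
d = (z_α + z_β) / √(n/2)
d = (1.282 + 1.080) / √(192/2)
d = 2.362 / 9.798
d ≈ 0.24

By Cohen's convention (0.2 small / 0.5 medium / 0.8 large): small effect.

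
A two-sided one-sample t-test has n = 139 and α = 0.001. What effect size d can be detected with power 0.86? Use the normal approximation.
d ≈ 0.37

Minimum detectable effect (one-sample t-test, normal approximation):
d = (z_{α/2} + z_β) / √n
d = (3.291 + 1.080) / √139
d = 4.371 / 11.790
d ≈ 0.37

By Cohen's convention (0.2 small / 0.5 medium / 0.8 large): small effect.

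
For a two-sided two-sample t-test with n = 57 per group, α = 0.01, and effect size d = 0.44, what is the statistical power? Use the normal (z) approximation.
Power ≈ 0.41

Power calculation (two-sample t-test, normal approximation):
z_β = d · √(n/2) - z_{α/2}
z_β = 0.44 · √(57/2) - 2.576
z_β = 0.44 · 5.339 - 2.576
z_β = -0.227

Power = Φ(z_β) = Φ(-0.227) ≈ 0.410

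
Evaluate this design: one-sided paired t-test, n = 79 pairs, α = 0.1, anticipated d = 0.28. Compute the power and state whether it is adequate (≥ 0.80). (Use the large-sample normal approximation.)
Power ≈ 0.89; the study is adequately powered (power ≥ 0.80)

Power calculation (paired t-test, normal approximation):
z_β = d · √n - z_α
z_β = 0.28 · √79 - 1.282
z_β = 0.28 · 8.888 - 1.282
z_β = 1.207

Power = Φ(z_β) = Φ(1.207) ≈ 0.886

Effect size d = 0.28 is small by Cohen's convention (0.2/0.5/0.8).

Threshold: power ≥ 0.80 is conventionally adequate.
Power ≈ 0.89 → the study is adequately powered (power ≥ 0.80).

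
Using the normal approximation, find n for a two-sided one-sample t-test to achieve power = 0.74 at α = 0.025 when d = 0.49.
n = 35

Sample size formula (one-sample t-test, normal approximation):
n = ((z_{α/2} + z_β) / d)²

z_{α/2} = 2.241 (for α = 0.025, two-sided)
z_β = 0.643 (for power = 0.74)
d = 0.49

n = ((2.241 + 0.643) / 0.49)²
n = (5.886)²
n ≈ 34.64
Round up to the next whole number: n = 35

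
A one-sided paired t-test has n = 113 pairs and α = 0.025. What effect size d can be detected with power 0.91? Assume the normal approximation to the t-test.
d ≈ 0.31

Minimum detectable effect (paired t-test, normal approximation):
d = (z_α + z_β) / √n
d = (1.960 + 1.341) / √113
d = 3.301 / 10.630
d ≈ 0.31

By Cohen's convention (0.2 small / 0.5 medium / 0.8 large): small effect.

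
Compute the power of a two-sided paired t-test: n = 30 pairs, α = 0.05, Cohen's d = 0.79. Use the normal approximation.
Power ≈ 0.99

Power calculation (paired t-test, normal approximation):
z_β = d · √n - z_{α/2}
z_β = 0.79 · √30 - 1.960
z_β = 0.79 · 5.477 - 1.960
z_β = 2.367

Power = Φ(z_β) = Φ(2.367) ≈ 0.991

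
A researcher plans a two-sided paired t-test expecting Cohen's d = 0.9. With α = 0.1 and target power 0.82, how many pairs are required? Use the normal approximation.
n = 9 pairs

Sample size formula (paired t-test, normal approximation):
n = ((z_{α/2} + z_β) / d)²

z_{α/2} = 1.645 (for α = 0.1, two-sided)
z_β = 0.915 (for power = 0.82)
d = 0.9

n = ((1.645 + 0.915) / 0.9)²
n = (2.844)²
n ≈ 8.09
Round up to the next whole number: n = 9 pairs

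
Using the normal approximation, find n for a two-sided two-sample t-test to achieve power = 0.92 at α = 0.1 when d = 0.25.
n = 298 per group

Sample size formula (two-sample t-test, normal approximation):
n = 2 · ((z_{α/2} + z_β) / d)²

z_{α/2} = 1.645 (for α = 0.1, two-sided)
z_β = 1.405 (for power = 0.92)
d = 0.25

n = 2 · ((1.645 + 1.405) / 0.25)²
n = 2 · (12.200)²
n ≈ 297.68
Round up to the next whole number: n = 298 per group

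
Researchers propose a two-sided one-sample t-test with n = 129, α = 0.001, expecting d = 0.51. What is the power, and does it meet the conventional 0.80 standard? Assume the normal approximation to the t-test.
Power ≈ 0.99; the study is adequately powered (power ≥ 0.80)

Power calculation (one-sample t-test, normal approximation):
z_β = d · √n - z_{α/2}
z_β = 0.51 · √129 - 3.291
z_β = 0.51 · 11.358 - 3.291
z_β = 2.502

Power = Φ(z_β) = Φ(2.502) ≈ 0.994

Effect size d = 0.51 is medium by Cohen's convention (0.2/0.5/0.8).

Threshold: power ≥ 0.80 is conventionally adequate.
Power ≈ 0.99 → the study is adequately powered (power ≥ 0.80).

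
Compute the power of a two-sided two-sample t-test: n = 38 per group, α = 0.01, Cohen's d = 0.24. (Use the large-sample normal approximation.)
Power ≈ 0.06

Power calculation (two-sample t-test, normal approximation):
z_β = d · √(n/2) - z_{α/2}
z_β = 0.24 · √(38/2) - 2.576
z_β = 0.24 · 4.359 - 2.576
z_β = -1.530

Power = Φ(z_β) = Φ(-1.530) ≈ 0.063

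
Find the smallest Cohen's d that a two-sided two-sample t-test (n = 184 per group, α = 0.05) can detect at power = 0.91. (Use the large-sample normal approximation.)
d ≈ 0.34

Minimum detectable effect (two-sample t-test, normal approximation):
d = (z_{α/2} + z_β) / √(n/2)
d = (1.960 + 1.341) / √(184/2)
d = 3.301 / 9.592
d ≈ 0.34

By Cohen's convention (0.2 small / 0.5 medium / 0.8 large): small effect.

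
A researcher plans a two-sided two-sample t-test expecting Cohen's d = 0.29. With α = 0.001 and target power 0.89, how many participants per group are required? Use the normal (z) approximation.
n = 486 per group

Sample size formula (two-sample t-test, normal approximation):
n = 2 · ((z_{α/2} + z_β) / d)²

z_{α/2} = 3.291 (for α = 0.001, two-sided)
z_β = 1.227 (for power = 0.89)
d = 0.29

n = 2 · ((3.291 + 1.227) / 0.29)²
n = 2 · (15.579)²
n ≈ 485.41
Round up to the next whole number: n = 486 per group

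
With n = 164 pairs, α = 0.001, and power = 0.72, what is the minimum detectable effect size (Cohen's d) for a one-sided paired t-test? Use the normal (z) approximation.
d ≈ 0.29

Minimum detectable effect (paired t-test, normal approximation):
d = (z_α + z_β) / √n
d = (3.090 + 0.583) / √164
d = 3.673 / 12.806
d ≈ 0.29

By Cohen's convention (0.2 small / 0.5 medium / 0.8 large): small effect.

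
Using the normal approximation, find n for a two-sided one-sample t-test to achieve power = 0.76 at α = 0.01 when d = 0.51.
n = 42

Sample size formula (one-sample t-test, normal approximation):
n = ((z_{α/2} + z_β) / d)²

z_{α/2} = 2.576 (for α = 0.01, two-sided)
z_β = 0.706 (for power = 0.76)
d = 0.51

n = ((2.576 + 0.706) / 0.51)²
n = (6.435)²
n ≈ 41.41
Round up to the next whole number: n = 42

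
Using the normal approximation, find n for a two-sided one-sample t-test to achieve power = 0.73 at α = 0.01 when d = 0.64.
n = 25

Sample size formula (one-sample t-test, normal approximation):
n = ((z_{α/2} + z_β) / d)²

z_{α/2} = 2.576 (for α = 0.01, two-sided)
z_β = 0.613 (for power = 0.73)
d = 0.64

n = ((2.576 + 0.613) / 0.64)²
n = (4.983)²
n ≈ 24.83
Round up to the next whole number: n = 25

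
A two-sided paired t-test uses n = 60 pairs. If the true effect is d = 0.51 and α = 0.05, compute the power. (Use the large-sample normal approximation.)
Power ≈ 0.98

Power calculation (paired t-test, normal approximation):
z_β = d · √n - z_{α/2}
z_β = 0.51 · √60 - 1.960
z_β = 0.51 · 7.746 - 1.960
z_β = 1.990

Power = Φ(z_β) = Φ(1.990) ≈ 0.977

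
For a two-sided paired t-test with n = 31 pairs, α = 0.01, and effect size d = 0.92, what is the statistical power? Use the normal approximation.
Power ≈ 0.99

Power calculation (paired t-test, normal approximation):
z_β = d · √n - z_{α/2}
z_β = 0.92 · √31 - 2.576
z_β = 0.92 · 5.568 - 2.576
z_β = 2.547

Power = Φ(z_β) = Φ(2.547) ≈ 0.995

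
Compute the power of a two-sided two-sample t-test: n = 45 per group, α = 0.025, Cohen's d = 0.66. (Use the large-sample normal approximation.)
Power ≈ 0.81

Power calculation (two-sample t-test, normal approximation):
z_β = d · √(n/2) - z_{α/2}
z_β = 0.66 · √(45/2) - 2.241
z_β = 0.66 · 4.743 - 2.241
z_β = 0.889

Power = Φ(z_β) = Φ(0.889) ≈ 0.813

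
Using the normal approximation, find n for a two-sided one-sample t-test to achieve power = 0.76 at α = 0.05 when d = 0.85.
n = 10

Sample size formula (one-sample t-test, normal approximation):
n = ((z_{α/2} + z_β) / d)²

z_{α/2} = 1.960 (for α = 0.05, two-sided)
z_β = 0.706 (for power = 0.76)
d = 0.85

n = ((1.960 + 0.706) / 0.85)²
n = (3.136)²
n ≈ 9.83
Round up to the next whole number: n = 10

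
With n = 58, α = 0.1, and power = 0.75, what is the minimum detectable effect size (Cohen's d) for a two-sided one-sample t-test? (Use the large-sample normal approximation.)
d ≈ 0.30

Minimum detectable effect (one-sample t-test, normal approximation):
d = (z_{α/2} + z_β) / √n
d = (1.645 + 0.674) / √58
d = 2.319 / 7.616
d ≈ 0.30

By Cohen's convention (0.2 small / 0.5 medium / 0.8 large): small effect.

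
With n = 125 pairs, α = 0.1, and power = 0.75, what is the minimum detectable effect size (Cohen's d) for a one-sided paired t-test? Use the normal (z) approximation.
d ≈ 0.17

Minimum detectable effect (paired t-test, normal approximation):
d = (z_α + z_β) / √n
d = (1.282 + 0.674) / √125
d = 1.956 / 11.180
d ≈ 0.17

By Cohen's convention (0.2 small / 0.5 medium / 0.8 large): very small effect.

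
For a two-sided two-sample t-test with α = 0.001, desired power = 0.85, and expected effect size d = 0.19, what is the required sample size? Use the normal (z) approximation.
n = 1038 per group

Sample size formula (two-sample t-test, normal approximation):
n = 2 · ((z_{α/2} + z_β) / d)²

z_{α/2} = 3.291 (for α = 0.001, two-sided)
z_β = 1.036 (for power = 0.85)
d = 0.19

n = 2 · ((3.291 + 1.036) / 0.19)²
n = 2 · (22.774)²
n ≈ 1037.31
Round up to the next whole number: n = 1038 per group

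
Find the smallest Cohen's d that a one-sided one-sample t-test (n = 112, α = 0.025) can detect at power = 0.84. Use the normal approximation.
d ≈ 0.28

Minimum detectable effect (one-sample t-test, normal approximation):
d = (z_α + z_β) / √n
d = (1.960 + 0.994) / √112
d = 2.954 / 10.583
d ≈ 0.28

By Cohen's convention (0.2 small / 0.5 medium / 0.8 large): small effect.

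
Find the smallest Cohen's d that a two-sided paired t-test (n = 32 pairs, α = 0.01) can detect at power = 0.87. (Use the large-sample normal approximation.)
d ≈ 0.65

Minimum detectable effect (paired t-test, normal approximation):
d = (z_{α/2} + z_β) / √n
d = (2.576 + 1.126) / √32
d = 3.702 / 5.657
d ≈ 0.65

By Cohen's convention (0.2 small / 0.5 medium / 0.8 large): medium effect.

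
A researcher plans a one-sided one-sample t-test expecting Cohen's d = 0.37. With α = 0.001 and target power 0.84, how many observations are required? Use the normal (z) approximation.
n = 122

Sample size formula (one-sample t-test, normal approximation):
n = ((z_α + z_β) / d)²

z_α = 3.090 (for α = 0.001, one-sided)
z_β = 0.994 (for power = 0.84)
d = 0.37

n = ((3.090 + 0.994) / 0.37)²
n = (11.038)²
n ≈ 121.84
Round up to the next whole number: n = 122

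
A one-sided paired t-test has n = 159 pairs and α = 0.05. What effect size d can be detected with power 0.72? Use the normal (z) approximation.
d ≈ 0.18

Minimum detectable effect (paired t-test, normal approximation):
d = (z_α + z_β) / √n
d = (1.645 + 0.583) / √159
d = 2.228 / 12.610
d ≈ 0.18

By Cohen's convention (0.2 small / 0.5 medium / 0.8 large): very small effect.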